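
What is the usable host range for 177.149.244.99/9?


Network: 177.128.0.0
Broadcast: 177.255.255.255
First usable = network + 1
Last usable = broadcast - 1
Range: 177.128.0.1 to 177.255.255.254


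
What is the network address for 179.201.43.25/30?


IP:   10110011.11001001.00101011.00011001
Mask: 11111111.11111111.11111111.11111100
AND operation:
Net:  10110011.11001001.00101011.00011000
Network: 179.201.43.24/30


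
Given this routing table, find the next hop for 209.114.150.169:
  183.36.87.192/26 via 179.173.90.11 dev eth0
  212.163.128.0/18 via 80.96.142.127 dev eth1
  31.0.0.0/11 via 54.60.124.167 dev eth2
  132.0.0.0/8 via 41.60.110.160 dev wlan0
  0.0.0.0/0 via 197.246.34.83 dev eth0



Longest prefix match for 209.114.150.169:
  /26 183.36.87.192: no
  /18 212.163.128.0: no
  /11 31.0.0.0: no
  /8 132.0.0.0: no
  /0 0.0.0.0: MATCH
Selected: next-hop 197.246.34.83 via eth0 (matched /0)


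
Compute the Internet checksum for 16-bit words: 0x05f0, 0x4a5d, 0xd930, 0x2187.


Sum all words (with carry folding):
+ 0x05f0 = 0x05f0
+ 0x4a5d = 0x504d
+ 0xd930 = 0x297e
+ 0x2187 = 0x4b05
One's complement: ~0x4b05
Checksum = 0xb4fa


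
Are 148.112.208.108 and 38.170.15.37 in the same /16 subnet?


Mask: 255.255.0.0
148.112.208.108 AND mask = 148.112.0.0
38.170.15.37 AND mask = 38.170.0.0
No, different subnets (148.112.0.0 vs 38.170.0.0)


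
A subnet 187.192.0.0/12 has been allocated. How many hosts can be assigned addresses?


Host bits = 32 - 12 = 20
Total addresses = 2^20 = 1048576
Usable = total - 2 (network and broadcast)
Usable hosts: 1048574


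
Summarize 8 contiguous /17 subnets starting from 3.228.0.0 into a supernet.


Original prefix: /17
Number of subnets: 8 = 2^3
New prefix = 17 - 3 = 14
Supernet: 3.228.0.0/14


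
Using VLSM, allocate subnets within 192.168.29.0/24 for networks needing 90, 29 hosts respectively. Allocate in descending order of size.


90 hosts -> /25 (126 usable): 192.168.29.0/25
29 hosts -> /27 (30 usable): 192.168.29.128/27
Allocation: 192.168.29.0/25 (90 hosts, 126 usable); 192.168.29.128/27 (29 hosts, 30 usable)


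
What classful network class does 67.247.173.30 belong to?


First octet: 67
Binary: 01000011
0xxxxxxx -> Class A (1-126)
Class A, default mask 255.0.0.0 (/8)


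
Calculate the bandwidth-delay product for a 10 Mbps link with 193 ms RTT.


BDP = bandwidth * RTT
= 10 Mbps * 193 ms
= 10 * 1e6 * 193 / 1000 bits
= 1930000 bits
= 241250 bytes
= 235.5957 KB
BDP = 1930000 bits (241250 bytes)


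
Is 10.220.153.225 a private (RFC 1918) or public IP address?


RFC 1918 private ranges:
  10.0.0.0/8 (10.0.0.0 - 10.255.255.255)
  172.16.0.0/12 (172.16.0.0 - 172.31.255.255)
  192.168.0.0/16 (192.168.0.0 - 192.168.255.255)
Private (in 10.0.0.0/8)


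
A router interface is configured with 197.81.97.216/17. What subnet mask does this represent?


/17 means 17 network bits, 15 host bits
Binary: 11111111111111111000000000000000
Mask: 255.255.128.0


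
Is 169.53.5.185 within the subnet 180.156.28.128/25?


Subnet network: 180.156.28.128
Test IP AND mask: 169.53.5.128
No, 169.53.5.185 is not in 180.156.28.128/25


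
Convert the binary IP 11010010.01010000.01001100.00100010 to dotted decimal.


11010010 = 210
01010000 = 80
01001100 = 76
00100010 = 34
IP: 210.80.76.34


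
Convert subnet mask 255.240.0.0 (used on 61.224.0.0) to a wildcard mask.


Subnet mask: 255.240.0.0
Wildcard = 255.255.255.255 - subnet mask
255 - 255 = 0
255 - 240 = 15
255 - 0 = 255
255 - 0 = 255
Wildcard: 0.15.255.255


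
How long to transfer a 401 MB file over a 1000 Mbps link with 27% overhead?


Effective throughput = 1000 * (1 - 27/100) = 730 Mbps
File size in Mb = 401 * 8 = 3208 Mb
Time = 3208 / 730
Time = 4.3945 seconds


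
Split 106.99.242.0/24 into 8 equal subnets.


New prefix = 24 + 3 = 27
Each subnet has 32 addresses
  106.99.242.0/27
  106.99.242.32/27
  106.99.242.64/27
  106.99.242.96/27
  106.99.242.128/27
  106.99.242.160/27
  106.99.242.192/27
  106.99.242.224/27
Subnets: 106.99.242.0/27, 106.99.242.32/27, 106.99.242.64/27, 106.99.242.96/27, 106.99.242.128/27, 106.99.242.160/27, 106.99.242.192/27, 106.99.242.224/27


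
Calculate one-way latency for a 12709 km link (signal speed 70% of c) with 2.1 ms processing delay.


Speed = 0.7 * 3e5 km/s = 210000 km/s
Propagation delay = 12709 / 210000 = 0.0605 s = 60.519 ms
Processing delay = 2.1 ms
Total one-way latency = 62.619 ms


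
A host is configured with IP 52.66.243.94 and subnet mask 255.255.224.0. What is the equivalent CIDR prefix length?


Binary: 11111111.11111111.11100000.00000000
Count leading 1s
Prefix: /19


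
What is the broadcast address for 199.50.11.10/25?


Network: 199.50.11.0/25
Host bits = 7
Set all host bits to 1:
Broadcast: 199.50.11.127


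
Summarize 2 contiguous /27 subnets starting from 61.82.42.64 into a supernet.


Original prefix: /27
Number of subnets: 2 = 2^1
New prefix = 27 - 1 = 26
Supernet: 61.82.42.64/26


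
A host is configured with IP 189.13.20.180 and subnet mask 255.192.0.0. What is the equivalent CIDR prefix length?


Binary: 11111111.11000000.00000000.00000000
Count leading 1s
Prefix: /10


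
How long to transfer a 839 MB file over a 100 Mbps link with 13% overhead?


Effective throughput = 100 * (1 - 13/100) = 87 Mbps
File size in Mb = 839 * 8 = 6712 Mb
Time = 6712 / 87
Time = 77.1494 seconds


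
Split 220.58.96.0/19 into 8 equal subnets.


New prefix = 19 + 3 = 22
Each subnet has 1024 addresses
  220.58.96.0/22
  220.58.100.0/22
  220.58.104.0/22
  220.58.108.0/22
  220.58.112.0/22
  220.58.116.0/22
  220.58.120.0/22
  220.58.124.0/22
Subnets: 220.58.96.0/22, 220.58.100.0/22, 220.58.104.0/22, 220.58.108.0/22, 220.58.112.0/22, 220.58.116.0/22, 220.58.120.0/22, 220.58.124.0/22


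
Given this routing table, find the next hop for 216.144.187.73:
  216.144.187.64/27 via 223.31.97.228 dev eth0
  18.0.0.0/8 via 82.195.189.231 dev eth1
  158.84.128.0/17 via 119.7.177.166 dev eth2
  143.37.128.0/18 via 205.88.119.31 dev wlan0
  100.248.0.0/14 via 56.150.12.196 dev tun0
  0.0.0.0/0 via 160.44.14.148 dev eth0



Longest prefix match for 216.144.187.73:
  /27 216.144.187.64: MATCH
  /8 18.0.0.0: no
  /17 158.84.128.0: no
  /18 143.37.128.0: no
  /14 100.248.0.0: no
  /0 0.0.0.0: MATCH
Selected: next-hop 223.31.97.228 via eth0 (matched /27)


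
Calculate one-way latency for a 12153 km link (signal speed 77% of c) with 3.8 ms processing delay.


Speed = 0.77 * 3e5 km/s = 231000 km/s
Propagation delay = 12153 / 231000 = 0.0526 s = 52.6104 ms
Processing delay = 3.8 ms
Total one-way latency = 56.4104 ms


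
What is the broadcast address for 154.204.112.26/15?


Network: 154.204.0.0/15
Host bits = 17
Set all host bits to 1:
Broadcast: 154.205.255.255


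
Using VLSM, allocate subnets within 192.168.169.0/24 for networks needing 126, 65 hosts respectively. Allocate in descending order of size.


126 hosts -> /25 (126 usable): 192.168.169.0/25
65 hosts -> /25 (126 usable): 192.168.169.128/25
Allocation: 192.168.169.0/25 (126 hosts, 126 usable); 192.168.169.128/25 (65 hosts, 126 usable)


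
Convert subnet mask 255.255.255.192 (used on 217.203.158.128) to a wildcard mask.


Subnet mask: 255.255.255.192
Wildcard = 255.255.255.255 - subnet mask
255 - 255 = 0
255 - 255 = 0
255 - 255 = 0
255 - 192 = 63
Wildcard: 0.0.0.63


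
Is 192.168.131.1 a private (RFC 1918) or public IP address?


RFC 1918 private ranges:
  10.0.0.0/8 (10.0.0.0 - 10.255.255.255)
  172.16.0.0/12 (172.16.0.0 - 172.31.255.255)
  192.168.0.0/16 (192.168.0.0 - 192.168.255.255)
Private (in 192.168.0.0/16)


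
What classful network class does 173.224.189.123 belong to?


First octet: 173
Binary: 10101101
10xxxxxx -> Class B (128-191)
Class B, default mask 255.255.0.0 (/16)


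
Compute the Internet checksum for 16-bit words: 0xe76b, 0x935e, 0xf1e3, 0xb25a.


Sum all words (with carry folding):
+ 0xe76b = 0xe76b
+ 0x935e = 0x7aca
+ 0xf1e3 = 0x6cae
+ 0xb25a = 0x1f09
One's complement: ~0x1f09
Checksum = 0xe0f6


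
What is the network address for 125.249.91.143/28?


IP:   01111101.11111001.01011011.10001111
Mask: 11111111.11111111.11111111.11110000
AND operation:
Net:  01111101.11111001.01011011.10000000
Network: 125.249.91.128/28


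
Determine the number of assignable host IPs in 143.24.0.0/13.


Host bits = 32 - 13 = 19
Total addresses = 2^19 = 524288
Usable = total - 2 (network and broadcast)
Usable hosts: 524286


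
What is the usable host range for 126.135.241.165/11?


Network: 126.128.0.0
Broadcast: 126.159.255.255
First usable = network + 1
Last usable = broadcast - 1
Range: 126.128.0.1 to 126.159.255.254


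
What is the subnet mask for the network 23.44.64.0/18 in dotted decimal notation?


/18 means 18 network bits, 14 host bits
Binary: 11111111111111111100000000000000
Mask: 255.255.192.0


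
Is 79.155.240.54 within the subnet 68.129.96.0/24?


Subnet network: 68.129.96.0
Test IP AND mask: 79.155.240.0
No, 79.155.240.54 is not in 68.129.96.0/24


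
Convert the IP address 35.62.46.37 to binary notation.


35 = 00100011
62 = 00111110
46 = 00101110
37 = 00100101
Binary: 00100011.00111110.00101110.00100101


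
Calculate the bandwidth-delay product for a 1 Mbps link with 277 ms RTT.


BDP = bandwidth * RTT
= 1 Mbps * 277 ms
= 1 * 1e6 * 277 / 1000 bits
= 277000 bits
= 34625 bytes
= 33.8135 KB
BDP = 277000 bits (34625 bytes)


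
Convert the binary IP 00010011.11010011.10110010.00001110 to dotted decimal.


00010011 = 19
11010011 = 211
10110010 = 178
00001110 = 14
IP: 19.211.178.14


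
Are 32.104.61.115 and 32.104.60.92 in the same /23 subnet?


Mask: 255.255.254.0
32.104.61.115 AND mask = 32.104.60.0
32.104.60.92 AND mask = 32.104.60.0
Yes, same subnet (32.104.60.0)


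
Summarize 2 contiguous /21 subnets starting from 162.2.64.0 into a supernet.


Original prefix: /21
Number of subnets: 2 = 2^1
New prefix = 21 - 1 = 20
Supernet: 162.2.64.0/20


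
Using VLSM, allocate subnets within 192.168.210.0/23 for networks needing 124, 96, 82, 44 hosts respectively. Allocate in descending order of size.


124 hosts -> /25 (126 usable): 192.168.210.0/25
96 hosts -> /25 (126 usable): 192.168.210.128/25
82 hosts -> /25 (126 usable): 192.168.211.0/25
44 hosts -> /26 (62 usable): 192.168.211.128/26
Allocation: 192.168.210.0/25 (124 hosts, 126 usable); 192.168.210.128/25 (96 hosts, 126 usable); 192.168.211.0/25 (82 hosts, 126 usable); 192.168.211.128/26 (44 hosts, 62 usable)


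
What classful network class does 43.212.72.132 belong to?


First octet: 43
Binary: 00101011
0xxxxxxx -> Class A (1-126)
Class A, default mask 255.0.0.0 (/8)


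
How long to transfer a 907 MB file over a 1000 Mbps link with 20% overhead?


Effective throughput = 1000 * (1 - 20/100) = 800 Mbps
File size in Mb = 907 * 8 = 7256 Mb
Time = 7256 / 800
Time = 9.07 seconds


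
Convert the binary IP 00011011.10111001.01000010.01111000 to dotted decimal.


00011011 = 27
10111001 = 185
01000010 = 66
01111000 = 120
IP: 27.185.66.120


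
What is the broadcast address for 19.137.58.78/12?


Network: 19.128.0.0/12
Host bits = 20
Set all host bits to 1:
Broadcast: 19.143.255.255


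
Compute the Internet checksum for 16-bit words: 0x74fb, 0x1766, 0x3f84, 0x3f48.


Sum all words (with carry folding):
+ 0x74fb = 0x74fb
+ 0x1766 = 0x8c61
+ 0x3f84 = 0xcbe5
+ 0x3f48 = 0x0b2e
One's complement: ~0x0b2e
Checksum = 0xf4d1


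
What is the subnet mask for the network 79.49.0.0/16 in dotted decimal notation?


/16 means 16 network bits, 16 host bits
Binary: 11111111111111110000000000000000
Mask: 255.255.0.0


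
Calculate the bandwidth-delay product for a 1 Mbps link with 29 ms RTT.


BDP = bandwidth * RTT
= 1 Mbps * 29 ms
= 1 * 1e6 * 29 / 1000 bits
= 29000 bits
= 3625 bytes
= 3.54 KB
BDP = 29000 bits (3625 bytes)


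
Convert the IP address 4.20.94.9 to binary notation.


4 = 00000100
20 = 00010100
94 = 01011110
9 = 00001001
Binary: 00000100.00010100.01011110.00001001


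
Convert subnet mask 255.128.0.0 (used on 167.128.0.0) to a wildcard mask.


Subnet mask: 255.128.0.0
Wildcard = 255.255.255.255 - subnet mask
255 - 255 = 0
255 - 128 = 127
255 - 0 = 255
255 - 0 = 255
Wildcard: 0.127.255.255


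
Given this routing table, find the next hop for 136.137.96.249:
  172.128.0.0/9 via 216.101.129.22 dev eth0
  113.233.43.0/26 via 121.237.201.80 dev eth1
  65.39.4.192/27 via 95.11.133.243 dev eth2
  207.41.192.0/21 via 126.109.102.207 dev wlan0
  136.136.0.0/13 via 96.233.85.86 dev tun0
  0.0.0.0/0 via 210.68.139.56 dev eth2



Longest prefix match for 136.137.96.249:
  /9 172.128.0.0: no
  /26 113.233.43.0: no
  /27 65.39.4.192: no
  /21 207.41.192.0: no
  /13 136.136.0.0: MATCH
  /0 0.0.0.0: MATCH
Selected: next-hop 96.233.85.86 via tun0 (matched /13)


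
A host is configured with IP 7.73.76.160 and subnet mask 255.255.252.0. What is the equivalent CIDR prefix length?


Binary: 11111111.11111111.11111100.00000000
Count leading 1s
Prefix: /22


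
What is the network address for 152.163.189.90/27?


IP:   10011000.10100011.10111101.01011010
Mask: 11111111.11111111.11111111.11100000
AND operation:
Net:  10011000.10100011.10111101.01000000
Network: 152.163.189.64/27


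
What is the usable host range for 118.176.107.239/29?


Network: 118.176.107.232
Broadcast: 118.176.107.239
First usable = network + 1
Last usable = broadcast - 1
Range: 118.176.107.233 to 118.176.107.238


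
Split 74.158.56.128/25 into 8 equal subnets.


New prefix = 25 + 3 = 28
Each subnet has 16 addresses
  74.158.56.128/28
  74.158.56.144/28
  74.158.56.160/28
  74.158.56.176/28
  74.158.56.192/28
  74.158.56.208/28
  74.158.56.224/28
  74.158.56.240/28
Subnets: 74.158.56.128/28, 74.158.56.144/28, 74.158.56.160/28, 74.158.56.176/28, 74.158.56.192/28, 74.158.56.208/28, 74.158.56.224/28, 74.158.56.240/28


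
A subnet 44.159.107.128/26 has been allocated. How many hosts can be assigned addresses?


Host bits = 32 - 26 = 6
Total addresses = 2^6 = 64
Usable = total - 2 (network and broadcast)
Usable hosts: 62


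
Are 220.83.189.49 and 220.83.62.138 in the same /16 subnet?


Mask: 255.255.0.0
220.83.189.49 AND mask = 220.83.0.0
220.83.62.138 AND mask = 220.83.0.0
Yes, same subnet (220.83.0.0)


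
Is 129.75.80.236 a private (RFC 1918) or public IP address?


RFC 1918 private ranges:
  10.0.0.0/8 (10.0.0.0 - 10.255.255.255)
  172.16.0.0/12 (172.16.0.0 - 172.31.255.255)
  192.168.0.0/16 (192.168.0.0 - 192.168.255.255)
Public (not in any RFC 1918 range)


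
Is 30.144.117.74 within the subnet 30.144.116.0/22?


Subnet network: 30.144.116.0
Test IP AND mask: 30.144.116.0
Yes, 30.144.117.74 is in 30.144.116.0/22


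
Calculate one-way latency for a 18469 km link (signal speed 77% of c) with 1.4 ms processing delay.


Speed = 0.77 * 3e5 km/s = 231000 km/s
Propagation delay = 18469 / 231000 = 0.08 s = 79.9524 ms
Processing delay = 1.4 ms
Total one-way latency = 81.3524 ms


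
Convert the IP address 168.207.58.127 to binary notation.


168 = 10101000
207 = 11001111
58 = 00111010
127 = 01111111
Binary: 10101000.11001111.00111010.01111111


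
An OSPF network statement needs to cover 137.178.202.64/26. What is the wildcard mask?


Subnet mask: 255.255.255.192
Wildcard = 255.255.255.255 - subnet mask
255 - 255 = 0
255 - 255 = 0
255 - 255 = 0
255 - 192 = 63
Wildcard: 0.0.0.63


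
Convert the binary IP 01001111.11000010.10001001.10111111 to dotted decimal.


01001111 = 79
11000010 = 194
10001001 = 137
10111111 = 191
IP: 79.194.137.191


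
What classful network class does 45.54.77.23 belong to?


First octet: 45
Binary: 00101101
0xxxxxxx -> Class A (1-126)
Class A, default mask 255.0.0.0 (/8)


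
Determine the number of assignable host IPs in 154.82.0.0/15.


Host bits = 32 - 15 = 17
Total addresses = 2^17 = 131072
Usable = total - 2 (network and broadcast)
Usable hosts: 131070


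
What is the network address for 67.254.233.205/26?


IP:   01000011.11111110.11101001.11001101
Mask: 11111111.11111111.11111111.11000000
AND operation:
Net:  01000011.11111110.11101001.11000000
Network: 67.254.233.192/26


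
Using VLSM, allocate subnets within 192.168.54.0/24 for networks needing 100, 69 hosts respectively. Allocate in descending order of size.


100 hosts -> /25 (126 usable): 192.168.54.0/25
69 hosts -> /25 (126 usable): 192.168.54.128/25
Allocation: 192.168.54.0/25 (100 hosts, 126 usable); 192.168.54.128/25 (69 hosts, 126 usable)


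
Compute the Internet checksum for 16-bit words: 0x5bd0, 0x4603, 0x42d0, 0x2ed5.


Sum all words (with carry folding):
+ 0x5bd0 = 0x5bd0
+ 0x4603 = 0xa1d3
+ 0x42d0 = 0xe4a3
+ 0x2ed5 = 0x1379
One's complement: ~0x1379
Checksum = 0xec86


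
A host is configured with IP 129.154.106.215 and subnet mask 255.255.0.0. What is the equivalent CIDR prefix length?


Binary: 11111111.11111111.00000000.00000000
Count leading 1s
Prefix: /16


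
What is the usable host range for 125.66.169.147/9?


Network: 125.0.0.0
Broadcast: 125.127.255.255
First usable = network + 1
Last usable = broadcast - 1
Range: 125.0.0.1 to 125.127.255.254


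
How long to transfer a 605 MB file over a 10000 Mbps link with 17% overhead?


Effective throughput = 10000 * (1 - 17/100) = 8300 Mbps
File size in Mb = 605 * 8 = 4840 Mb
Time = 4840 / 8300
Time = 0.5831 seconds


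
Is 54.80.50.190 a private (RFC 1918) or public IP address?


RFC 1918 private ranges:
  10.0.0.0/8 (10.0.0.0 - 10.255.255.255)
  172.16.0.0/12 (172.16.0.0 - 172.31.255.255)
  192.168.0.0/16 (192.168.0.0 - 192.168.255.255)
Public (not in any RFC 1918 range)


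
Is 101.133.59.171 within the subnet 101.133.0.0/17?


Subnet network: 101.133.0.0
Test IP AND mask: 101.133.0.0
Yes, 101.133.59.171 is in 101.133.0.0/17


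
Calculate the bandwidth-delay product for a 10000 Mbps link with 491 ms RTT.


BDP = bandwidth * RTT
= 10000 Mbps * 491 ms
= 10000 * 1e6 * 491 / 1000 bits
= 4910000000 bits
= 613750000 bytes
= 599365.2344 KB
BDP = 4910000000 bits (613750000 bytes)


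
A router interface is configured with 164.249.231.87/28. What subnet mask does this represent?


/28 means 28 network bits, 4 host bits
Binary: 11111111111111111111111111110000
Mask: 255.255.255.240


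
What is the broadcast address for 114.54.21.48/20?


Network: 114.54.16.0/20
Host bits = 12
Set all host bits to 1:
Broadcast: 114.54.31.255


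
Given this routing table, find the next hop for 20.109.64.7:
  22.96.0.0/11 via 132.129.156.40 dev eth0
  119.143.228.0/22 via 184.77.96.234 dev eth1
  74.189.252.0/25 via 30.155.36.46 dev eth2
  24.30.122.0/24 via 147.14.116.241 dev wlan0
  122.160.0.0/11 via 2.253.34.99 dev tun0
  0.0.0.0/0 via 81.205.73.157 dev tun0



Longest prefix match for 20.109.64.7:
  /11 22.96.0.0: no
  /22 119.143.228.0: no
  /25 74.189.252.0: no
  /24 24.30.122.0: no
  /11 122.160.0.0: no
  /0 0.0.0.0: MATCH
Selected: next-hop 81.205.73.157 via tun0 (matched /0)


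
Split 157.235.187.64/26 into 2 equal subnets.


New prefix = 26 + 1 = 27
Each subnet has 32 addresses
  157.235.187.64/27
  157.235.187.96/27
Subnets: 157.235.187.64/27, 157.235.187.96/27


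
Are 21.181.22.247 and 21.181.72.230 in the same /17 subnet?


Mask: 255.255.128.0
21.181.22.247 AND mask = 21.181.0.0
21.181.72.230 AND mask = 21.181.0.0
Yes, same subnet (21.181.0.0)


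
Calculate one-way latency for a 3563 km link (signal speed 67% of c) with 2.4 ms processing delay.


Speed = 0.67 * 3e5 km/s = 201000 km/s
Propagation delay = 3563 / 201000 = 0.0177 s = 17.7264 ms
Processing delay = 2.4 ms
Total one-way latency = 20.1264 ms


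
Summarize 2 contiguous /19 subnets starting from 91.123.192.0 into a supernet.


Original prefix: /19
Number of subnets: 2 = 2^1
New prefix = 19 - 1 = 18
Supernet: 91.123.192.0/18


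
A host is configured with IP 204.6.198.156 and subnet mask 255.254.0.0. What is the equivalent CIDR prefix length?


Binary: 11111111.11111110.00000000.00000000
Count leading 1s
Prefix: /15


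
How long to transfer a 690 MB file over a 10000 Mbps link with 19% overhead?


Effective throughput = 10000 * (1 - 19/100) = 8100.0 Mbps
File size in Mb = 690 * 8 = 5520 Mb
Time = 5520 / 8100.0
Time = 0.6815 seconds


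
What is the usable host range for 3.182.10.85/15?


Network: 3.182.0.0
Broadcast: 3.183.255.255
First usable = network + 1
Last usable = broadcast - 1
Range: 3.182.0.1 to 3.183.255.254


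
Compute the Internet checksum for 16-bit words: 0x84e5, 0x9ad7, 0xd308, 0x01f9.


Sum all words (with carry folding):
+ 0x84e5 = 0x84e5
+ 0x9ad7 = 0x1fbd
+ 0xd308 = 0xf2c5
+ 0x01f9 = 0xf4be
One's complement: ~0xf4be
Checksum = 0x0b41


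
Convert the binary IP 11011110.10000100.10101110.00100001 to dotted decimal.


11011110 = 222
10000100 = 132
10101110 = 174
00100001 = 33
IP: 222.132.174.33


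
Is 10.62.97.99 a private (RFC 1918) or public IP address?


RFC 1918 private ranges:
  10.0.0.0/8 (10.0.0.0 - 10.255.255.255)
  172.16.0.0/12 (172.16.0.0 - 172.31.255.255)
  192.168.0.0/16 (192.168.0.0 - 192.168.255.255)
Private (in 10.0.0.0/8)


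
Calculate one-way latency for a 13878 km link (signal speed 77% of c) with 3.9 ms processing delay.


Speed = 0.77 * 3e5 km/s = 231000 km/s
Propagation delay = 13878 / 231000 = 0.0601 s = 60.0779 ms
Processing delay = 3.9 ms
Total one-way latency = 63.9779 ms


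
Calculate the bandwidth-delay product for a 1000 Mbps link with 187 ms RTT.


BDP = bandwidth * RTT
= 1000 Mbps * 187 ms
= 1000 * 1e6 * 187 / 1000 bits
= 187000000 bits
= 23375000 bytes
= 22827.1484 KB
BDP = 187000000 bits (23375000 bytes)


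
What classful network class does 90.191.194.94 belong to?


First octet: 90
Binary: 01011010
0xxxxxxx -> Class A (1-126)
Class A, default mask 255.0.0.0 (/8)


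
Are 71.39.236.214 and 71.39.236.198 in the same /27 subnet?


Mask: 255.255.255.224
71.39.236.214 AND mask = 71.39.236.192
71.39.236.198 AND mask = 71.39.236.192
Yes, same subnet (71.39.236.192)


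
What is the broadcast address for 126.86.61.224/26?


Network: 126.86.61.192/26
Host bits = 6
Set all host bits to 1:
Broadcast: 126.86.61.255


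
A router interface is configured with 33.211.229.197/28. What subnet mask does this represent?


/28 means 28 network bits, 4 host bits
Binary: 11111111111111111111111111110000
Mask: 255.255.255.240


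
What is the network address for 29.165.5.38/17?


IP:   00011101.10100101.00000101.00100110
Mask: 11111111.11111111.10000000.00000000
AND operation:
Net:  00011101.10100101.00000000.00000000
Network: 29.165.0.0/17


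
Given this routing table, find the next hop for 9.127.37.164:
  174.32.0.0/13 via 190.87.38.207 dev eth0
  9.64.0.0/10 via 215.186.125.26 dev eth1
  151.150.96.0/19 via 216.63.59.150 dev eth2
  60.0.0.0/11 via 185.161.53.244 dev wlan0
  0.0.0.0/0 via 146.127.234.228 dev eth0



Longest prefix match for 9.127.37.164:
  /13 174.32.0.0: no
  /10 9.64.0.0: MATCH
  /19 151.150.96.0: no
  /11 60.0.0.0: no
  /0 0.0.0.0: MATCH
Selected: next-hop 215.186.125.26 via eth1 (matched /10)


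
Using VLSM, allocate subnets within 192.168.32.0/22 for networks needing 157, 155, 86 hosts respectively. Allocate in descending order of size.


157 hosts -> /24 (254 usable): 192.168.32.0/24
155 hosts -> /24 (254 usable): 192.168.33.0/24
86 hosts -> /25 (126 usable): 192.168.34.0/25
Allocation: 192.168.32.0/24 (157 hosts, 254 usable); 192.168.33.0/24 (155 hosts, 254 usable); 192.168.34.0/25 (86 hosts, 126 usable)


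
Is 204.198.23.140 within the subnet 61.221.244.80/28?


Subnet network: 61.221.244.80
Test IP AND mask: 204.198.23.128
No, 204.198.23.140 is not in 61.221.244.80/28


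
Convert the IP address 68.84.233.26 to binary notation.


68 = 01000100
84 = 01010100
233 = 11101001
26 = 00011010
Binary: 01000100.01010100.11101001.00011010


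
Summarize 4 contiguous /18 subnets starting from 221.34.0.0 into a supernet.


Original prefix: /18
Number of subnets: 4 = 2^2
New prefix = 18 - 2 = 16
Supernet: 221.34.0.0/16


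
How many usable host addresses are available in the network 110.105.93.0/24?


Host bits = 32 - 24 = 8
Total addresses = 2^8 = 256
Usable = total - 2 (network and broadcast)
Usable hosts: 254


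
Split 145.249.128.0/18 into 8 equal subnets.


New prefix = 18 + 3 = 21
Each subnet has 2048 addresses
  145.249.128.0/21
  145.249.136.0/21
  145.249.144.0/21
  145.249.152.0/21
  145.249.160.0/21
  145.249.168.0/21
  145.249.176.0/21
  145.249.184.0/21
Subnets: 145.249.128.0/21, 145.249.136.0/21, 145.249.144.0/21, 145.249.152.0/21, 145.249.160.0/21, 145.249.168.0/21, 145.249.176.0/21, 145.249.184.0/21


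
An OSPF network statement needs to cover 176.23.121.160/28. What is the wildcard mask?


Subnet mask: 255.255.255.240
Wildcard = 255.255.255.255 - subnet mask
255 - 255 = 0
255 - 255 = 0
255 - 255 = 0
255 - 240 = 15
Wildcard: 0.0.0.15


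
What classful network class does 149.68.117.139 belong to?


First octet: 149
Binary: 10010101
10xxxxxx -> Class B (128-191)
Class B, default mask 255.255.0.0 (/16)


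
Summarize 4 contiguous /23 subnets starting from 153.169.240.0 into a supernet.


Original prefix: /23
Number of subnets: 4 = 2^2
New prefix = 23 - 2 = 21
Supernet: 153.169.240.0/21


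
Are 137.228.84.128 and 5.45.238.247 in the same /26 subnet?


Mask: 255.255.255.192
137.228.84.128 AND mask = 137.228.84.128
5.45.238.247 AND mask = 5.45.238.192
No, different subnets (137.228.84.128 vs 5.45.238.192)


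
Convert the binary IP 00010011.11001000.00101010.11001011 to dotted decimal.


00010011 = 19
11001000 = 200
00101010 = 42
11001011 = 203
IP: 19.200.42.203


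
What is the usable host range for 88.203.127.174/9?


Network: 88.128.0.0
Broadcast: 88.255.255.255
First usable = network + 1
Last usable = broadcast - 1
Range: 88.128.0.1 to 88.255.255.254


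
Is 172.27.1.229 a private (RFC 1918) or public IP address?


RFC 1918 private ranges:
  10.0.0.0/8 (10.0.0.0 - 10.255.255.255)
  172.16.0.0/12 (172.16.0.0 - 172.31.255.255)
  192.168.0.0/16 (192.168.0.0 - 192.168.255.255)
Private (in 172.16.0.0/12)


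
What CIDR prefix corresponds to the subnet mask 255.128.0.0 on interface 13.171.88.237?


Binary: 11111111.10000000.00000000.00000000
Count leading 1s
Prefix: /9


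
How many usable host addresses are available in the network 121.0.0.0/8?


Host bits = 32 - 8 = 24
Total addresses = 2^24 = 16777216
Usable = total - 2 (network and broadcast)
Usable hosts: 16777214


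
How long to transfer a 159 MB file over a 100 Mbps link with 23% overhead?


Effective throughput = 100 * (1 - 23/100) = 77 Mbps
File size in Mb = 159 * 8 = 1272 Mb
Time = 1272 / 77
Time = 16.5195 seconds


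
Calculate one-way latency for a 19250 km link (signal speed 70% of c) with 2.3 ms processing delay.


Speed = 0.7 * 3e5 km/s = 210000 km/s
Propagation delay = 19250 / 210000 = 0.0917 s = 91.6667 ms
Processing delay = 2.3 ms
Total one-way latency = 93.9667 ms


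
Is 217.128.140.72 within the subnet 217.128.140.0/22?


Subnet network: 217.128.140.0
Test IP AND mask: 217.128.140.0
Yes, 217.128.140.72 is in 217.128.140.0/22


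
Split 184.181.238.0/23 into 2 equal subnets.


New prefix = 23 + 1 = 24
Each subnet has 256 addresses
  184.181.238.0/24
  184.181.239.0/24
Subnets: 184.181.238.0/24, 184.181.239.0/24


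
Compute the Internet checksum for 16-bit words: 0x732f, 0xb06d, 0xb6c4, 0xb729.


Sum all words (with carry folding):
+ 0x732f = 0x732f
+ 0xb06d = 0x239d
+ 0xb6c4 = 0xda61
+ 0xb729 = 0x918b
One's complement: ~0x918b
Checksum = 0x6e74


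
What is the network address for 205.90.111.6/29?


IP:   11001101.01011010.01101111.00000110
Mask: 11111111.11111111.11111111.11111000
AND operation:
Net:  11001101.01011010.01101111.00000000
Network: 205.90.111.0/29


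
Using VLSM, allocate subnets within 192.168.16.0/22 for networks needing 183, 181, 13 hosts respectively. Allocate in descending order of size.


183 hosts -> /24 (254 usable): 192.168.16.0/24
181 hosts -> /24 (254 usable): 192.168.17.0/24
13 hosts -> /28 (14 usable): 192.168.18.0/28
Allocation: 192.168.16.0/24 (183 hosts, 254 usable); 192.168.17.0/24 (181 hosts, 254 usable); 192.168.18.0/28 (13 hosts, 14 usable)


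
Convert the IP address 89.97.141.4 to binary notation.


89 = 01011001
97 = 01100001
141 = 10001101
4 = 00000100
Binary: 01011001.01100001.10001101.00000100


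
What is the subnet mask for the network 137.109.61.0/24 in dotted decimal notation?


/24 means 24 network bits, 8 host bits
Binary: 11111111111111111111111100000000
Mask: 255.255.255.0


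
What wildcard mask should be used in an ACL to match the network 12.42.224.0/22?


Subnet mask: 255.255.252.0
Wildcard = 255.255.255.255 - subnet mask
255 - 255 = 0
255 - 255 = 0
255 - 252 = 3
255 - 0 = 255
Wildcard: 0.0.3.255


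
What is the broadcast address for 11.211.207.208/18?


Network: 11.211.192.0/18
Host bits = 14
Set all host bits to 1:
Broadcast: 11.211.255.255


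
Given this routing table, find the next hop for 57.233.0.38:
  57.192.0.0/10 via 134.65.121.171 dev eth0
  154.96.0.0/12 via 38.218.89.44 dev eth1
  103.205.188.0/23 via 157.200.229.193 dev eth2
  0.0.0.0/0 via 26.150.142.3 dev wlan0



Longest prefix match for 57.233.0.38:
  /10 57.192.0.0: MATCH
  /12 154.96.0.0: no
  /23 103.205.188.0: no
  /0 0.0.0.0: MATCH
Selected: next-hop 134.65.121.171 via eth0 (matched /10)


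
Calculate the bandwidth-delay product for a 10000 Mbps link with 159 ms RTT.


BDP = bandwidth * RTT
= 10000 Mbps * 159 ms
= 10000 * 1e6 * 159 / 1000 bits
= 1590000000 bits
= 198750000 bytes
= 194091.7969 KB
BDP = 1590000000 bits (198750000 bytes)


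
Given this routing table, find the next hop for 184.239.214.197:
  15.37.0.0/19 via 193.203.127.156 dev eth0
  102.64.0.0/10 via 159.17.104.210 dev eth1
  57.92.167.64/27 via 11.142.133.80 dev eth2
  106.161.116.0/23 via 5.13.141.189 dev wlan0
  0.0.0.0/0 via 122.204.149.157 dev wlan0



Longest prefix match for 184.239.214.197:
  /19 15.37.0.0: no
  /10 102.64.0.0: no
  /27 57.92.167.64: no
  /23 106.161.116.0: no
  /0 0.0.0.0: MATCH
Selected: next-hop 122.204.149.157 via wlan0 (matched /0)


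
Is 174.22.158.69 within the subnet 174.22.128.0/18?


Subnet network: 174.22.128.0
Test IP AND mask: 174.22.128.0
Yes, 174.22.158.69 is in 174.22.128.0/18


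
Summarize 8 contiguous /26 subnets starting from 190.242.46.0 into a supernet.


Original prefix: /26
Number of subnets: 8 = 2^3
New prefix = 26 - 3 = 23
Supernet: 190.242.46.0/23


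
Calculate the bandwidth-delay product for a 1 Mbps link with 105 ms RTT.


BDP = bandwidth * RTT
= 1 Mbps * 105 ms
= 1 * 1e6 * 105 / 1000 bits
= 105000 bits
= 13125 bytes
= 12.8174 KB
BDP = 105000 bits (13125 bytes)


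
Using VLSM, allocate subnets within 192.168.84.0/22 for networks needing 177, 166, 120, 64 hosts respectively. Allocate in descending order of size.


177 hosts -> /24 (254 usable): 192.168.84.0/24
166 hosts -> /24 (254 usable): 192.168.85.0/24
120 hosts -> /25 (126 usable): 192.168.86.0/25
64 hosts -> /25 (126 usable): 192.168.86.128/25
Allocation: 192.168.84.0/24 (177 hosts, 254 usable); 192.168.85.0/24 (166 hosts, 254 usable); 192.168.86.0/25 (120 hosts, 126 usable); 192.168.86.128/25 (64 hosts, 126 usable)


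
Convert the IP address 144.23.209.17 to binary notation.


144 = 10010000
23 = 00010111
209 = 11010001
17 = 00010001
Binary: 10010000.00010111.11010001.00010001


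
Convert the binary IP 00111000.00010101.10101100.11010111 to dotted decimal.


00111000 = 56
00010101 = 21
10101100 = 172
11010111 = 215
IP: 56.21.172.215


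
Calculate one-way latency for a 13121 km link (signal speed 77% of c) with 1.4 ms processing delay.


Speed = 0.77 * 3e5 km/s = 231000 km/s
Propagation delay = 13121 / 231000 = 0.0568 s = 56.8009 ms
Processing delay = 1.4 ms
Total one-way latency = 58.2009 ms


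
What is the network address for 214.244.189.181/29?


IP:   11010110.11110100.10111101.10110101
Mask: 11111111.11111111.11111111.11111000
AND operation:
Net:  11010110.11110100.10111101.10110000
Network: 214.244.189.176/29


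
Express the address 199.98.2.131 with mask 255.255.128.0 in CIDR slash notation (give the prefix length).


Binary: 11111111.11111111.10000000.00000000
Count leading 1s
Prefix: /17


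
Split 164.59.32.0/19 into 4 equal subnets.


New prefix = 19 + 2 = 21
Each subnet has 2048 addresses
  164.59.32.0/21
  164.59.40.0/21
  164.59.48.0/21
  164.59.56.0/21
Subnets: 164.59.32.0/21, 164.59.40.0/21, 164.59.48.0/21, 164.59.56.0/21


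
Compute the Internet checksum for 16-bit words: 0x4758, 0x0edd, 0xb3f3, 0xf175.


Sum all words (with carry folding):
+ 0x4758 = 0x4758
+ 0x0edd = 0x5635
+ 0xb3f3 = 0x0a29
+ 0xf175 = 0xfb9e
One's complement: ~0xfb9e
Checksum = 0x0461


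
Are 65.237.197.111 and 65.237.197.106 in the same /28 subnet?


Mask: 255.255.255.240
65.237.197.111 AND mask = 65.237.197.96
65.237.197.106 AND mask = 65.237.197.96
Yes, same subnet (65.237.197.96)


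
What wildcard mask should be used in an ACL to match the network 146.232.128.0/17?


Subnet mask: 255.255.128.0
Wildcard = 255.255.255.255 - subnet mask
255 - 255 = 0
255 - 255 = 0
255 - 128 = 127
255 - 0 = 255
Wildcard: 0.0.127.255


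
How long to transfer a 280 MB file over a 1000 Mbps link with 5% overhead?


Effective throughput = 1000 * (1 - 5/100) = 950 Mbps
File size in Mb = 280 * 8 = 2240 Mb
Time = 2240 / 950
Time = 2.3579 seconds


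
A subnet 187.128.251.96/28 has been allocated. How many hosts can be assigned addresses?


Host bits = 32 - 28 = 4
Total addresses = 2^4 = 16
Usable = total - 2 (network and broadcast)
Usable hosts: 14


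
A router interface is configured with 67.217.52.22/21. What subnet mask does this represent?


/21 means 21 network bits, 11 host bits
Binary: 11111111111111111111100000000000
Mask: 255.255.248.0


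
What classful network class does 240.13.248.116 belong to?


First octet: 240
Binary: 11110000
1111xxxx -> Class E (240-255)
Class E (reserved), default mask N/A


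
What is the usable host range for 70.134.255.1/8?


Network: 70.0.0.0
Broadcast: 70.255.255.255
First usable = network + 1
Last usable = broadcast - 1
Range: 70.0.0.1 to 70.255.255.254


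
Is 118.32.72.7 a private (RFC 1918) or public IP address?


RFC 1918 private ranges:
  10.0.0.0/8 (10.0.0.0 - 10.255.255.255)
  172.16.0.0/12 (172.16.0.0 - 172.31.255.255)
  192.168.0.0/16 (192.168.0.0 - 192.168.255.255)
Public (not in any RFC 1918 range)


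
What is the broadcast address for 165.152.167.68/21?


Network: 165.152.160.0/21
Host bits = 11
Set all host bits to 1:
Broadcast: 165.152.167.255


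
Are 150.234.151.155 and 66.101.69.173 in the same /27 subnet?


Mask: 255.255.255.224
150.234.151.155 AND mask = 150.234.151.128
66.101.69.173 AND mask = 66.101.69.160
No, different subnets (150.234.151.128 vs 66.101.69.160)


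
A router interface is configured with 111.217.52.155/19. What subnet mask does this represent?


/19 means 19 network bits, 13 host bits
Binary: 11111111111111111110000000000000
Mask: 255.255.224.0


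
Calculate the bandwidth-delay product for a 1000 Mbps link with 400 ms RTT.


BDP = bandwidth * RTT
= 1000 Mbps * 400 ms
= 1000 * 1e6 * 400 / 1000 bits
= 400000000 bits
= 50000000 bytes
= 48828.125 KB
BDP = 400000000 bits (50000000 bytes)


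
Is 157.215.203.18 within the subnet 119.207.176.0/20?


Subnet network: 119.207.176.0
Test IP AND mask: 157.215.192.0
No, 157.215.203.18 is not in 119.207.176.0/20


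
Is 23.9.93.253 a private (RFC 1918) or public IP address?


RFC 1918 private ranges:
  10.0.0.0/8 (10.0.0.0 - 10.255.255.255)
  172.16.0.0/12 (172.16.0.0 - 172.31.255.255)
  192.168.0.0/16 (192.168.0.0 - 192.168.255.255)
Public (not in any RFC 1918 range)


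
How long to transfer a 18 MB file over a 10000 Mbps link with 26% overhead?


Effective throughput = 10000 * (1 - 26/100) = 7400 Mbps
File size in Mb = 18 * 8 = 144 Mb
Time = 144 / 7400
Time = 0.0195 seconds


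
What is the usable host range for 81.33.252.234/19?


Network: 81.33.224.0
Broadcast: 81.33.255.255
First usable = network + 1
Last usable = broadcast - 1
Range: 81.33.224.1 to 81.33.255.254


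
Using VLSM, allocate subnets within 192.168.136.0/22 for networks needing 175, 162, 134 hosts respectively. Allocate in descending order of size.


175 hosts -> /24 (254 usable): 192.168.136.0/24
162 hosts -> /24 (254 usable): 192.168.137.0/24
134 hosts -> /24 (254 usable): 192.168.138.0/24
Allocation: 192.168.136.0/24 (175 hosts, 254 usable); 192.168.137.0/24 (162 hosts, 254 usable); 192.168.138.0/24 (134 hosts, 254 usable)


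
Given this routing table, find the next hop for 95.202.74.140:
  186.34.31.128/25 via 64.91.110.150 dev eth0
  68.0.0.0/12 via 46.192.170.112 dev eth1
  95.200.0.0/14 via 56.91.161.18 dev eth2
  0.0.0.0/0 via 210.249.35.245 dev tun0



Longest prefix match for 95.202.74.140:
  /25 186.34.31.128: no
  /12 68.0.0.0: no
  /14 95.200.0.0: MATCH
  /0 0.0.0.0: MATCH
Selected: next-hop 56.91.161.18 via eth2 (matched /14)


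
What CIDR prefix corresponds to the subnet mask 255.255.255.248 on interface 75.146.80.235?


Binary: 11111111.11111111.11111111.11111000
Count leading 1s
Prefix: /29


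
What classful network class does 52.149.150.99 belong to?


First octet: 52
Binary: 00110100
0xxxxxxx -> Class A (1-126)
Class A, default mask 255.0.0.0 (/8)


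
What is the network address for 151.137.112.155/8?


IP:   10010111.10001001.01110000.10011011
Mask: 11111111.00000000.00000000.00000000
AND operation:
Net:  10010111.00000000.00000000.00000000
Network: 151.0.0.0/8


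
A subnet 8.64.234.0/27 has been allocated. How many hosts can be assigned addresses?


Host bits = 32 - 27 = 5
Total addresses = 2^5 = 32
Usable = total - 2 (network and broadcast)
Usable hosts: 30


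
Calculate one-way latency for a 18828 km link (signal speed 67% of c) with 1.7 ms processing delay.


Speed = 0.67 * 3e5 km/s = 201000 km/s
Propagation delay = 18828 / 201000 = 0.0937 s = 93.6716 ms
Processing delay = 1.7 ms
Total one-way latency = 95.3716 ms


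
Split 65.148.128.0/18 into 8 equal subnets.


New prefix = 18 + 3 = 21
Each subnet has 2048 addresses
  65.148.128.0/21
  65.148.136.0/21
  65.148.144.0/21
  65.148.152.0/21
  65.148.160.0/21
  65.148.168.0/21
  65.148.176.0/21
  65.148.184.0/21
Subnets: 65.148.128.0/21, 65.148.136.0/21, 65.148.144.0/21, 65.148.152.0/21, 65.148.160.0/21, 65.148.168.0/21, 65.148.176.0/21, 65.148.184.0/21


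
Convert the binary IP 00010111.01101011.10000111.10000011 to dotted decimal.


00010111 = 23
01101011 = 107
10000111 = 135
10000011 = 131
IP: 23.107.135.131


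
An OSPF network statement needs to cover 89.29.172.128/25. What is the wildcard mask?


Subnet mask: 255.255.255.128
Wildcard = 255.255.255.255 - subnet mask
255 - 255 = 0
255 - 255 = 0
255 - 255 = 0
255 - 128 = 127
Wildcard: 0.0.0.127


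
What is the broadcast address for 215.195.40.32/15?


Network: 215.194.0.0/15
Host bits = 17
Set all host bits to 1:
Broadcast: 215.195.255.255


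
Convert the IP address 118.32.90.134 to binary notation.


118 = 01110110
32 = 00100000
90 = 01011010
134 = 10000110
Binary: 01110110.00100000.01011010.10000110


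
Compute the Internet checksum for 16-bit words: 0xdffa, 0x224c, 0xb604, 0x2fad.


Sum all words (with carry folding):
+ 0xdffa = 0xdffa
+ 0x224c = 0x0247
+ 0xb604 = 0xb84b
+ 0x2fad = 0xe7f8
One's complement: ~0xe7f8
Checksum = 0x1807


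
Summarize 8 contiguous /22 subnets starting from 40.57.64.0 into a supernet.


Original prefix: /22
Number of subnets: 8 = 2^3
New prefix = 22 - 3 = 19
Supernet: 40.57.64.0/19
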